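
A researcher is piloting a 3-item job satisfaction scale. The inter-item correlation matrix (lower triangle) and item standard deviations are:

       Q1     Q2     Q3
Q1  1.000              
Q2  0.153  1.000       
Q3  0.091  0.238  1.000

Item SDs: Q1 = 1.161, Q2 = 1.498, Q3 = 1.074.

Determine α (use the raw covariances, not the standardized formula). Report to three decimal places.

Σσ²ᵢ = 1.161² + 1.498² + 1.074² = 4.7454
Covariances σ_ij = r_ij · s_i · s_j:
  σ(Q1,Q2) = 0.153 × 1.161 × 1.498 = 0.2661
  σ(Q1,Q3) = 0.091 × 1.161 × 1.074 = 0.1135
  σ(Q2,Q3) = 0.238 × 1.498 × 1.074 = 0.3829
σ²_T = Σσ²ᵢ + 2·Σσ_ij = 4.7454 + 2 × 0.7625 = 6.2704
α = (3/2)·(1 − 4.7454/6.2704) = 0.365

α = 0.365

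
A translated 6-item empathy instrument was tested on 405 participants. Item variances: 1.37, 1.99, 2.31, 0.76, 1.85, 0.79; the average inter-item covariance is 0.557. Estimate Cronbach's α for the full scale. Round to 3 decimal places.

α = 0.778

Σσᵢ² = 1.37 + 1.99 + 2.31 + 0.76 + 1.85 + 0.79 = 9.07
Sum of the 15 distinct covariances = 15 × 0.557 = 8.355
σ²_total = Σσᵢ² + 2·Σcov = 9.07 + 2 × 8.355 = 25.780
α = (6/5)·(1 − 9.07/25.780) = 0.778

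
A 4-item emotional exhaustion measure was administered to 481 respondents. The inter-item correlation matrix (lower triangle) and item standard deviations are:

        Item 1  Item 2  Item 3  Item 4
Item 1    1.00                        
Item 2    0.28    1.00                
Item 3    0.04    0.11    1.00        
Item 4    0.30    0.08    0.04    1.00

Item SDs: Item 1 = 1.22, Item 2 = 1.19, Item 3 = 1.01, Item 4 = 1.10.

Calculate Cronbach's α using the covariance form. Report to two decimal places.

Cronbach's α = 0.41

Σσ²ᵢ = 1.22² + 1.19² + 1.01² + 1.10² = 5.1346
Covariances σ_ij = r_ij · s_i · s_j:
  σ(Item 1,Item 2) = 0.28 × 1.22 × 1.19 = 0.4065
  σ(Item 1,Item 3) = 0.04 × 1.22 × 1.01 = 0.0493
  σ(Item 1,Item 4) = 0.30 × 1.22 × 1.10 = 0.4026
  σ(Item 2,Item 3) = 0.11 × 1.19 × 1.01 = 0.1322
  σ(Item 2,Item 4) = 0.08 × 1.19 × 1.10 = 0.1047
  σ(Item 3,Item 4) = 0.04 × 1.01 × 1.10 = 0.0444
σ²_T = Σσ²ᵢ + 2·Σσ_ij = 5.1346 + 2 × 1.1397 = 7.4140
α = (4/3)·(1 − 5.1346/7.4140) = 0.41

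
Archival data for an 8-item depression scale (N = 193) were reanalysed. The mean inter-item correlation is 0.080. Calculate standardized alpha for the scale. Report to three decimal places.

α = 0.410

Standardized α = k·r̄ / (1 + (k−1)·r̄) = 8 × 0.080 / (1 + 7 × 0.080)
  = 0.6400 / 1.5600 = 0.410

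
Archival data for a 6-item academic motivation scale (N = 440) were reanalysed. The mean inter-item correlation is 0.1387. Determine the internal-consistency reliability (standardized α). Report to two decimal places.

Standardized α = k·r̄ / (1 + (k−1)·r̄) = 6 × 0.1387 / (1 + 5 × 0.1387)
  = 0.8322 / 1.6935 = 0.49

standardized α = 0.49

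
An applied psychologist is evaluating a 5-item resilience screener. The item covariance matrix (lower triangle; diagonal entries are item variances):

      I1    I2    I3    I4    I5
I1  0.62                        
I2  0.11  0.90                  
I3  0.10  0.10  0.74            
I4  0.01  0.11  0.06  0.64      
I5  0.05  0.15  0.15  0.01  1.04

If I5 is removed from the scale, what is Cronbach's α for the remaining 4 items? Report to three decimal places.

Cronbach's α = 0.337

Remaining items: I1, I2, I3, I4 (k = 4).
ΣVar(i) = 0.62 + 0.90 + 0.74 + 0.64 = 2.90
σ²_T = 2.90 + 2 × 0.49 = 3.88
α (item deleted) = (4/3)·(1 − 2.90/3.88) = 0.337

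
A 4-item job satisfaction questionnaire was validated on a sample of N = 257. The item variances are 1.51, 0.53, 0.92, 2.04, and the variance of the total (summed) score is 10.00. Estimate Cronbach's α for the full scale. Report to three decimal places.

ΣVar(i) = 1.51 + 0.53 + 0.92 + 2.04 = 5.00
α = (k/(k−1))·(1 − ΣVar(i)/σ²_T) = (4/3)·(1 − 5.00/10.00) = 0.667

α = 0.667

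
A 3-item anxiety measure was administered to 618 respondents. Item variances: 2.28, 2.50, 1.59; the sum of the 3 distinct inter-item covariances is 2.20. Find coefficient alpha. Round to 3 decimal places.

coefficient alpha = 0.613

ΣVar(i) = 2.28 + 2.50 + 1.59 = 6.37
Sum of distinct covariances = 2.20
Var(T) = ΣVar(i) + 2·Σcov = 6.37 + 2 × 2.20 = 10.77
α = (3/2)·(1 − 6.37/10.77) = 0.613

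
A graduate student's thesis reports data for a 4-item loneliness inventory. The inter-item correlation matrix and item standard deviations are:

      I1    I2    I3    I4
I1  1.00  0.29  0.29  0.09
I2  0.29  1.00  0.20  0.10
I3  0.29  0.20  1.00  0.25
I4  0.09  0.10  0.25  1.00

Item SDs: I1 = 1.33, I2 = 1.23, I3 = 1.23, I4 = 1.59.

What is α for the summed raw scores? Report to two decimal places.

Σσ²ᵢ = 1.33² + 1.23² + 1.23² + 1.59² = 7.3228
Covariances σ_ij = r_ij · s_i · s_j:
  σ(I1,I2) = 0.29 × 1.33 × 1.23 = 0.4744
  σ(I1,I3) = 0.29 × 1.33 × 1.23 = 0.4744
  σ(I1,I4) = 0.09 × 1.33 × 1.59 = 0.1903
  σ(I2,I3) = 0.20 × 1.23 × 1.23 = 0.3026
  σ(I2,I4) = 0.10 × 1.23 × 1.59 = 0.1956
  σ(I3,I4) = 0.25 × 1.23 × 1.59 = 0.4889
σ²_T = Σσ²ᵢ + 2·Σσ_ij = 7.3228 + 2 × 2.1262 = 11.5752
α = (4/3)·(1 − 7.3228/11.5752) = 0.49

α = 0.49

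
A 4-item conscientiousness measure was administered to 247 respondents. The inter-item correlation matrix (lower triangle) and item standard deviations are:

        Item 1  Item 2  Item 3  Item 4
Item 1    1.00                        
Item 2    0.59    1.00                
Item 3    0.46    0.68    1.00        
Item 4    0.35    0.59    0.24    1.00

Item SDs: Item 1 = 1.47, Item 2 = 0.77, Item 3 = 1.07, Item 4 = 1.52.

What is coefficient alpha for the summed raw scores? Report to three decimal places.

Σσ²ᵢ = 1.47² + 0.77² + 1.07² + 1.52² = 6.2091
Covariances σ_ij = r_ij · s_i · s_j:
  σ(Item 1,Item 2) = 0.59 × 1.47 × 0.77 = 0.6678
  σ(Item 1,Item 3) = 0.46 × 1.47 × 1.07 = 0.7235
  σ(Item 1,Item 4) = 0.35 × 1.47 × 1.52 = 0.7820
  σ(Item 2,Item 3) = 0.68 × 0.77 × 1.07 = 0.5603
  σ(Item 2,Item 4) = 0.59 × 0.77 × 1.52 = 0.6905
  σ(Item 3,Item 4) = 0.24 × 1.07 × 1.52 = 0.3903
σ²_T = Σσ²ᵢ + 2·Σσ_ij = 6.2091 + 2 × 3.8144 = 13.8379
α = (4/3)·(1 − 6.2091/13.8379) = 0.735

α = 0.735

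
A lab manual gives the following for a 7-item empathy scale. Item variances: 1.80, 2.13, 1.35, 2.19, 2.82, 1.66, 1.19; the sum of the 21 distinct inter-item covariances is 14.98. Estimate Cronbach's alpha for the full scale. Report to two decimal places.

Cronbach's alpha = 0.81

Σσ²ᵢ = 1.80 + 2.13 + 1.35 + 2.19 + 2.82 + 1.66 + 1.19 = 13.14
Sum of distinct covariances = 14.98
Var(T) = Σσ²ᵢ + 2·Σcov = 13.14 + 2 × 14.98 = 43.10
α = (7/6)·(1 − 13.14/43.10) = 0.81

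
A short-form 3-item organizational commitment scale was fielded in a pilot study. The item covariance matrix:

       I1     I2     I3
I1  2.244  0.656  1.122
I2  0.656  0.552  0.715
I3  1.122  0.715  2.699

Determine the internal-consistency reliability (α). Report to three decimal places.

ΣVar(i) = 2.244 + 0.552 + 2.699 = 5.495
Σ_{i<j} σ_ij = 2.493
σ²_T = 5.495 + 2 × 2.493 = 10.481
α = (k/(k−1))·(1 − ΣVar(i)/σ²_T) = (3/2)·(1 − 5.495/10.481) = 0.714

α = 0.714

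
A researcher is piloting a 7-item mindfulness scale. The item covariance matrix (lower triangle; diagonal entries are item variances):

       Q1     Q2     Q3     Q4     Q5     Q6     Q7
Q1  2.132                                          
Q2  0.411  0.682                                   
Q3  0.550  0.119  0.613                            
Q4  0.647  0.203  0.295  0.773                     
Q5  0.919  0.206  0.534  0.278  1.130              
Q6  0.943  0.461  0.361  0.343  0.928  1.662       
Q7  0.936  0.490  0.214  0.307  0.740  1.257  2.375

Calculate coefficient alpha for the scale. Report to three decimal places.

sum of item variances = 2.132 + 0.682 + 0.613 + 0.773 + 1.130 + 1.662 + 2.375 = 9.367
Sum of off-diagonal covariances = 11.142
total variance = 9.367 + 2 × 11.142 = 31.651
α = (k/(k−1))·(1 − sum of item variances/total variance) = (7/6)·(1 − 9.367/31.651) = 0.821

α = 0.821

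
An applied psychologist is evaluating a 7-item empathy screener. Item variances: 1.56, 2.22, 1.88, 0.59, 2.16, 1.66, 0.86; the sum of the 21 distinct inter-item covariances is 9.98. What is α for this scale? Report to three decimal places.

Σσ²ᵢ = 1.56 + 2.22 + 1.88 + 0.59 + 2.16 + 1.66 + 0.86 = 10.93
Sum of distinct covariances = 9.98
σ²_total = Σσ²ᵢ + 2·Σcov = 10.93 + 2 × 9.98 = 30.89
α = (7/6)·(1 − 10.93/30.89) = 0.754

α = 0.754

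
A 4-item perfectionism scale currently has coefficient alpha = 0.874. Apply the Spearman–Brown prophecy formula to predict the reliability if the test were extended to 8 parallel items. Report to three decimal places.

Length factor m = 8/4 = 2.0000
α' = m·α / (1 + (m−1)·α)
   = 8/4 × 0.874 / (1 + (8/4 − 1) × 0.874)
   = 1.7480 / 1.8740 = 0.933

predicted reliability = 0.933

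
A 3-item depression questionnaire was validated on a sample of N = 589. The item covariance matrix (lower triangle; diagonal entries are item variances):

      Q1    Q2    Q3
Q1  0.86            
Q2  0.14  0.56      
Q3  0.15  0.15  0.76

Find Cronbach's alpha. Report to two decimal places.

α = 0.43

ΣVar(i) = 0.86 + 0.56 + 0.76 = 2.18
Σ_{i<j} σ_ij = 0.44
total variance = 2.18 + 2 × 0.44 = 3.06
α = (k/(k−1))·(1 − ΣVar(i)/total variance) = (3/2)·(1 − 2.18/3.06) = 0.43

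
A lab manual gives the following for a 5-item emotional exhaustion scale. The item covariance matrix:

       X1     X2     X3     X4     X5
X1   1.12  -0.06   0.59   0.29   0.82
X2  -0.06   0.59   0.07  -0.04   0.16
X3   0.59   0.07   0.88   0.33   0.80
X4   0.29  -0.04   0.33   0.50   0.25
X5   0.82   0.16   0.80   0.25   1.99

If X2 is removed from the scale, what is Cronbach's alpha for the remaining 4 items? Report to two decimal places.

α = 0.77

Remaining items: X1, X3, X4, X5 (k = 4).
ΣVar(i) = 1.12 + 0.88 + 0.50 + 1.99 = 4.49
σ²_T = 4.49 + 2 × 3.08 = 10.65
α (item deleted) = (4/3)·(1 − 4.49/10.65) = 0.77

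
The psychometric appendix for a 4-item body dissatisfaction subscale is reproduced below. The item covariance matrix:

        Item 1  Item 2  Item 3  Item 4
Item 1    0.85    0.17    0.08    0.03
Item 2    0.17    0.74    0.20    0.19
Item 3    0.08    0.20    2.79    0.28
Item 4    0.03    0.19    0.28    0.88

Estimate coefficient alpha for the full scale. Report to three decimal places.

coefficient alpha = 0.354

ΣVar(i) = 0.85 + 0.74 + 2.79 + 0.88 = 5.26
Sum of off-diagonal covariances = 0.95
total variance = 5.26 + 2 × 0.95 = 7.16
α = (k/(k−1))·(1 − ΣVar(i)/total variance) = (4/3)·(1 − 5.26/7.16) = 0.354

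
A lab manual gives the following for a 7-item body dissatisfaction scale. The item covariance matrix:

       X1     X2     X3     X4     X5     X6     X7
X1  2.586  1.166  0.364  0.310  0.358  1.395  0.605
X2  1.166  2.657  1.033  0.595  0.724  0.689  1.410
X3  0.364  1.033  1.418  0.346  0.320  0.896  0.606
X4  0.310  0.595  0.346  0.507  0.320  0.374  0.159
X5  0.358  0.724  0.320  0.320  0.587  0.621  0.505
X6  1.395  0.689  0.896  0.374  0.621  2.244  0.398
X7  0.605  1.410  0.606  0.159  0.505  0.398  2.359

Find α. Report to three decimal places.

Σσ²ᵢ = 2.586 + 2.657 + 1.418 + 0.507 + 0.587 + 2.244 + 2.359 = 12.358
Sum of off-diagonal covariances = 13.194
Var(T) = 12.358 + 2 × 13.194 = 38.746
α = (k/(k−1))·(1 − Σσ²ᵢ/Var(T)) = (7/6)·(1 − 12.358/38.746) = 0.795

α = 0.795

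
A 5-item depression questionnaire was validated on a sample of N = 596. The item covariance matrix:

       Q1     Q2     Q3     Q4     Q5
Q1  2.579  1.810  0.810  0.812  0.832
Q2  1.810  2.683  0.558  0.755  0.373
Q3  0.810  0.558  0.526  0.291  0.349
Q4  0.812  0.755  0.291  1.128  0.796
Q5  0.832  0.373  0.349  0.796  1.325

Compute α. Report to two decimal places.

Σσ²ᵢ = 2.579 + 2.683 + 0.526 + 1.128 + 1.325 = 8.241
Σ_{i<j} σ_ij = 7.386
total variance = 8.241 + 2 × 7.386 = 23.013
α = (k/(k−1))·(1 − Σσ²ᵢ/total variance) = (5/4)·(1 − 8.241/23.013) = 0.80

α = 0.80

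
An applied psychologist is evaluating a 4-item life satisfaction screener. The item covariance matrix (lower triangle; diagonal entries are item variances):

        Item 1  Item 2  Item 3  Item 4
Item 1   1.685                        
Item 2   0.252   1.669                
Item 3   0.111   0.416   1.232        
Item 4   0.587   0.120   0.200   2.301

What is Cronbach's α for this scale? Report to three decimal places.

Cronbach's α = 0.438

Σσ²ᵢ = 1.685 + 1.669 + 1.232 + 2.301 = 6.887
Σ_{i<j} σ_ij = 1.686
σ²_T = 6.887 + 2 × 1.686 = 10.259
α = (k/(k−1))·(1 − Σσ²ᵢ/σ²_T) = (4/3)·(1 − 6.887/10.259) = 0.438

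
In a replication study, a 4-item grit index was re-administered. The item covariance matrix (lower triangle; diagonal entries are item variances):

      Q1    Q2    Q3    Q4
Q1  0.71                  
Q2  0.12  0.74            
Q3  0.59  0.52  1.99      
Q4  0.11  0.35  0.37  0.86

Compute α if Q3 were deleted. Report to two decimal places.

α = 0.50

Remaining items: Q1, Q2, Q4 (k = 3).
Σσ²ᵢ = 0.71 + 0.74 + 0.86 = 2.31
Var(T) = 2.31 + 2 × 0.58 = 3.47
α (item deleted) = (3/2)·(1 − 2.31/3.47) = 0.50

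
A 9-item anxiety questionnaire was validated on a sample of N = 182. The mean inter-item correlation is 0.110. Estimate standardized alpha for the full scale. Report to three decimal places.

Standardized α = k·r̄ / (1 + (k−1)·r̄) = 9 × 0.110 / (1 + 8 × 0.110)
  = 0.9900 / 1.8800 = 0.527

α = 0.527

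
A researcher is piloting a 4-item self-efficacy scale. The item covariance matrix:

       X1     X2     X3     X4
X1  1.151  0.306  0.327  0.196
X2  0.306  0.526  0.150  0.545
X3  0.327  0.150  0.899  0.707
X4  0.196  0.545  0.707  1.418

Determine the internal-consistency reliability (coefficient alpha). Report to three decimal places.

coefficient alpha = 0.704

sum of item variances = 1.151 + 0.526 + 0.899 + 1.418 = 3.994
Sum of the distinct covariances = 2.231
Var(T) = 3.994 + 2 × 2.231 = 8.456
α = (k/(k−1))·(1 − sum of item variances/Var(T)) = (4/3)·(1 − 3.994/8.456) = 0.704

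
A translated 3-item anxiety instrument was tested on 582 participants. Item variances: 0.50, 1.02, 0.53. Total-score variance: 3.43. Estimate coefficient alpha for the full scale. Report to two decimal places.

ΣVar(i) = 0.50 + 1.02 + 0.53 = 2.05
α = (k/(k−1))·(1 − ΣVar(i)/σ²_total) = (3/2)·(1 − 2.05/3.43) = 0.60

α = 0.60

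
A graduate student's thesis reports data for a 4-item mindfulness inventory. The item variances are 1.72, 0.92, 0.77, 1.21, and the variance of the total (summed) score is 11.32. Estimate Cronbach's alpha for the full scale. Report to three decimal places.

α = 0.789

sum of item variances = 1.72 + 0.92 + 0.77 + 1.21 = 4.62
α = (k/(k−1))·(1 − sum of item variances/total variance) = (4/3)·(1 − 4.62/11.32) = 0.789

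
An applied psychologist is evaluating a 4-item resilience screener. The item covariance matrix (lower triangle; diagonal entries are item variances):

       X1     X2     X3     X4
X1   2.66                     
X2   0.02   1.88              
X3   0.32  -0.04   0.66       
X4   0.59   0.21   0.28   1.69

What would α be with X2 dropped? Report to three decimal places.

Remaining items: X1, X3, X4 (k = 3).
Σσ²ᵢ = 2.66 + 0.66 + 1.69 = 5.01
σ²_T = 5.01 + 2 × 1.19 = 7.39
α (item deleted) = (3/2)·(1 − 5.01/7.39) = 0.483

α = 0.483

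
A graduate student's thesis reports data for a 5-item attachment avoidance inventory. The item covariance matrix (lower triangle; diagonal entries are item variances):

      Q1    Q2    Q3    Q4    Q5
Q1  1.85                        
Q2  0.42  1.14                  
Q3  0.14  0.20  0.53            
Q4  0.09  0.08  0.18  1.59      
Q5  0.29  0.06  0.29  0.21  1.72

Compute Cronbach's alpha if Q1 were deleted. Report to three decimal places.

α = 0.387

Remaining items: Q2, Q3, Q4, Q5 (k = 4).
sum of item variances = 1.14 + 0.53 + 1.59 + 1.72 = 4.98
Var(T) = 4.98 + 2 × 1.02 = 7.02
α (item deleted) = (4/3)·(1 − 4.98/7.02) = 0.387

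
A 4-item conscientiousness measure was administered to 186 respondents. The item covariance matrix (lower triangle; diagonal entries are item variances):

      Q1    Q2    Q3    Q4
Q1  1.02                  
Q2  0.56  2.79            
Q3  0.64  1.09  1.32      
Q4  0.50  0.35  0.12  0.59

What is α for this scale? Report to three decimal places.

Σσ²ᵢ = 1.02 + 2.79 + 1.32 + 0.59 = 5.72
Σ_{i<j} σ_ij = 3.26
σ²_total = 5.72 + 2 × 3.26 = 12.24
α = (k/(k−1))·(1 − Σσ²ᵢ/σ²_total) = (4/3)·(1 − 5.72/12.24) = 0.710

α = 0.710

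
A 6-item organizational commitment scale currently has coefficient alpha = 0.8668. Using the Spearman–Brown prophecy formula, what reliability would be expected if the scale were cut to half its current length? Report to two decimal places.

predicted reliability = 0.76

Length factor m = 1/2
α' = m·α / (1 − (1−m)·α)
   = 1/2 × 0.8668 / (1 − (1 − 1/2) × 0.8668)
   = 0.4334 / 0.5666 = 0.76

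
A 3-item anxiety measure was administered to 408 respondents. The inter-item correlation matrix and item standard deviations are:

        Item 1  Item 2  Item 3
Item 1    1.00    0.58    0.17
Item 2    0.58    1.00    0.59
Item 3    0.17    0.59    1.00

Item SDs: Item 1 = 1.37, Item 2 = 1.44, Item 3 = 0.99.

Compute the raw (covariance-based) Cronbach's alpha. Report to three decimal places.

Cronbach's alpha = 0.710

Σσ²ᵢ = 1.37² + 1.44² + 0.99² = 4.9306
Covariances σ_ij = r_ij · s_i · s_j:
  σ(Item 1,Item 2) = 0.58 × 1.37 × 1.44 = 1.1442
  σ(Item 1,Item 3) = 0.17 × 1.37 × 0.99 = 0.2306
  σ(Item 2,Item 3) = 0.59 × 1.44 × 0.99 = 0.8411
σ²_T = Σσ²ᵢ + 2·Σσ_ij = 4.9306 + 2 × 2.2159 = 9.3624
α = (3/2)·(1 − 4.9306/9.3624) = 0.710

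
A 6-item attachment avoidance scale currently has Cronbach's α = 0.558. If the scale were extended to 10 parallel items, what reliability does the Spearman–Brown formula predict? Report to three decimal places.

Length factor m = 10/6 = 1.6667
α' = m·α / (1 + (m−1)·α)
   = 10/6 × 0.558 / (1 + (10/6 − 1) × 0.558)
   = 0.9300 / 1.3720 = 0.678

predicted reliability = 0.678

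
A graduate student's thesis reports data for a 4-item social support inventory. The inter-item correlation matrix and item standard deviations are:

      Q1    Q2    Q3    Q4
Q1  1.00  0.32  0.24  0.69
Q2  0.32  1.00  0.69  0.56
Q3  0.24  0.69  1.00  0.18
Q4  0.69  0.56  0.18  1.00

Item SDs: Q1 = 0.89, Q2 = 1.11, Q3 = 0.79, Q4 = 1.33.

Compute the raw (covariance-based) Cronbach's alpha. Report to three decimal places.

Σσ²ᵢ = 0.89² + 1.11² + 0.79² + 1.33² = 4.4172
Covariances σ_ij = r_ij · s_i · s_j:
  σ(Q1,Q2) = 0.32 × 0.89 × 1.11 = 0.3161
  σ(Q1,Q3) = 0.24 × 0.89 × 0.79 = 0.1687
  σ(Q1,Q4) = 0.69 × 0.89 × 1.33 = 0.8168
  σ(Q2,Q3) = 0.69 × 1.11 × 0.79 = 0.6051
  σ(Q2,Q4) = 0.56 × 1.11 × 1.33 = 0.8267
  σ(Q3,Q4) = 0.18 × 0.79 × 1.33 = 0.1891
σ²_T = Σσ²ᵢ + 2·Σσ_ij = 4.4172 + 2 × 2.9225 = 10.2622
α = (4/3)·(1 − 4.4172/10.2622) = 0.759

Cronbach's alpha = 0.759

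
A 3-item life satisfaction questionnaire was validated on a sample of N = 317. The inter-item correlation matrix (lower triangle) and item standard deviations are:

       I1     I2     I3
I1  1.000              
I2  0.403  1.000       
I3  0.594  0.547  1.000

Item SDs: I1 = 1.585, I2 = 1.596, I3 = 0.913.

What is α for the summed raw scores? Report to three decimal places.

Σσ²ᵢ = 1.585² + 1.596² + 0.913² = 5.8930
Covariances σ_ij = r_ij · s_i · s_j:
  σ(I1,I2) = 0.403 × 1.585 × 1.596 = 1.0195
  σ(I1,I3) = 0.594 × 1.585 × 0.913 = 0.8596
  σ(I2,I3) = 0.547 × 1.596 × 0.913 = 0.7971
σ²_T = Σσ²ᵢ + 2·Σσ_ij = 5.8930 + 2 × 2.6762 = 11.2454
α = (3/2)·(1 − 5.8930/11.2454) = 0.714

α = 0.714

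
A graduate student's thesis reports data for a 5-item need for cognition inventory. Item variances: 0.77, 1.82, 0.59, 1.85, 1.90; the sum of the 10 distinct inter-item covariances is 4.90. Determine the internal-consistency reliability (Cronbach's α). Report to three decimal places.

Cronbach's α = 0.732

sum of item variances = 0.77 + 1.82 + 0.59 + 1.85 + 1.90 = 6.93
Sum of distinct covariances = 4.90
Var(T) = sum of item variances + 2·Σcov = 6.93 + 2 × 4.90 = 16.73
α = (5/4)·(1 − 6.93/16.73) = 0.732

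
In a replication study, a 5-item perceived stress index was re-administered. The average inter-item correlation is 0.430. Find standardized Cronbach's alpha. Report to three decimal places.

α = 0.790

Standardized α = k·r̄ / (1 + (k−1)·r̄) = 5 × 0.430 / (1 + 4 × 0.430)
  = 2.1500 / 2.7200 = 0.790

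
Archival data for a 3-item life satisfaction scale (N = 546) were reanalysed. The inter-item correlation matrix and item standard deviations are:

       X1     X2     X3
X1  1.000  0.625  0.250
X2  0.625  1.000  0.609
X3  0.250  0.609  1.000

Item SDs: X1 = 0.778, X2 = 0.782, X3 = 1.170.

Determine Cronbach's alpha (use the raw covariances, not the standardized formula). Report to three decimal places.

Σσ²ᵢ = 0.778² + 0.782² + 1.170² = 2.5857
Covariances σ_ij = r_ij · s_i · s_j:
  σ(X1,X2) = 0.625 × 0.778 × 0.782 = 0.3802
  σ(X1,X3) = 0.250 × 0.778 × 1.170 = 0.2276
  σ(X2,X3) = 0.609 × 0.782 × 1.170 = 0.5572
σ²_T = Σσ²ᵢ + 2·Σσ_ij = 2.5857 + 2 × 1.1650 = 4.9157
α = (3/2)·(1 − 2.5857/4.9157) = 0.711

Cronbach's alpha = 0.711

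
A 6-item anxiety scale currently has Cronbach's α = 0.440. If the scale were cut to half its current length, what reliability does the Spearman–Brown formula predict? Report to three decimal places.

predicted reliability = 0.282

Length factor m = 1/2
α' = m·α / (1 − (1−m)·α)
   = 1/2 × 0.440 / (1 − (1 − 1/2) × 0.440)
   = 0.2200 / 0.7800 = 0.282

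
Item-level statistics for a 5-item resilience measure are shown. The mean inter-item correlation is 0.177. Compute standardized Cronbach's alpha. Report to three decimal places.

Standardized α = k·r̄ / (1 + (k−1)·r̄) = 5 × 0.177 / (1 + 4 × 0.177)
  = 0.8850 / 1.7080 = 0.518

α = 0.518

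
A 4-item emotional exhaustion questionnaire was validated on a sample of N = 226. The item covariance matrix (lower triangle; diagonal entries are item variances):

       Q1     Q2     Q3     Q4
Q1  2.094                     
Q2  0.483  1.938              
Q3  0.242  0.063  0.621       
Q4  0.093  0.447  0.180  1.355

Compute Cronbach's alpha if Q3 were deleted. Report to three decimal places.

Remaining items: Q1, Q2, Q4 (k = 3).
sum of item variances = 2.094 + 1.938 + 1.355 = 5.387
total variance = 5.387 + 2 × 1.023 = 7.433
α (item deleted) = (3/2)·(1 − 5.387/7.433) = 0.413

Cronbach's alpha = 0.413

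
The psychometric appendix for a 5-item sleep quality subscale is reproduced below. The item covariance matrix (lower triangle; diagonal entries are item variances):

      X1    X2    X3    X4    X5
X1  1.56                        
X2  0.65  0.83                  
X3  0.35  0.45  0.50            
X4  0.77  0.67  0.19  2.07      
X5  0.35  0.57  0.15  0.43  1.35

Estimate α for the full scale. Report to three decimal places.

ΣVar(i) = 1.56 + 0.83 + 0.50 + 2.07 + 1.35 = 6.31
Sum of off-diagonal covariances = 4.58
total variance = 6.31 + 2 × 4.58 = 15.47
α = (k/(k−1))·(1 − ΣVar(i)/total variance) = (5/4)·(1 − 6.31/15.47) = 0.740

α = 0.740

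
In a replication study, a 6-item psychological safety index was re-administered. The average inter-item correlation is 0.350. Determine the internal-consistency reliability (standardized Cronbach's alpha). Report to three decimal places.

α = 0.764

Standardized α = k·r̄ / (1 + (k−1)·r̄) = 6 × 0.350 / (1 + 5 × 0.350)
  = 2.1000 / 2.7500 = 0.764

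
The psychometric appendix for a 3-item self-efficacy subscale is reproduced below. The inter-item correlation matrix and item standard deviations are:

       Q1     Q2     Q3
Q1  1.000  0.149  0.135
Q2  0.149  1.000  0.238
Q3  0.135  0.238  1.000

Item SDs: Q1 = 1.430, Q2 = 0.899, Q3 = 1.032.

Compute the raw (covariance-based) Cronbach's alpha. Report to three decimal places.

Σσ²ᵢ = 1.430² + 0.899² + 1.032² = 3.9181
Covariances σ_ij = r_ij · s_i · s_j:
  σ(Q1,Q2) = 0.149 × 1.430 × 0.899 = 0.1915
  σ(Q1,Q3) = 0.135 × 1.430 × 1.032 = 0.1992
  σ(Q2,Q3) = 0.238 × 0.899 × 1.032 = 0.2208
σ²_T = Σσ²ᵢ + 2·Σσ_ij = 3.9181 + 2 × 0.6115 = 5.1411
α = (3/2)·(1 − 3.9181/5.1411) = 0.357

α = 0.357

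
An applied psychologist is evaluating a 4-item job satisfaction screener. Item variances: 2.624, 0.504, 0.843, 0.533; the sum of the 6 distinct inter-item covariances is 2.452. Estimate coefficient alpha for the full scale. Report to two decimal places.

Σσ²ᵢ = 2.624 + 0.504 + 0.843 + 0.533 = 4.504
Sum of distinct covariances = 2.452
σ²_total = Σσ²ᵢ + 2·Σcov = 4.504 + 2 × 2.452 = 9.408
α = (4/3)·(1 − 4.504/9.408) = 0.70

coefficient alpha = 0.70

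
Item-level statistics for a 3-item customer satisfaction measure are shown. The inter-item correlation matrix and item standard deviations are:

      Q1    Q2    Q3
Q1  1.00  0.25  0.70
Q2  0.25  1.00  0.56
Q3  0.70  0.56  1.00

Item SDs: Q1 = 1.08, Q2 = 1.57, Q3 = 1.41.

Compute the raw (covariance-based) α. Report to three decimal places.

α = 0.739

Σσ²ᵢ = 1.08² + 1.57² + 1.41² = 5.6194
Covariances σ_ij = r_ij · s_i · s_j:
  σ(Q1,Q2) = 0.25 × 1.08 × 1.57 = 0.4239
  σ(Q1,Q3) = 0.70 × 1.08 × 1.41 = 1.0660
  σ(Q2,Q3) = 0.56 × 1.57 × 1.41 = 1.2397
σ²_T = Σσ²ᵢ + 2·Σσ_ij = 5.6194 + 2 × 2.7296 = 11.0786
α = (3/2)·(1 − 5.6194/11.0786) = 0.739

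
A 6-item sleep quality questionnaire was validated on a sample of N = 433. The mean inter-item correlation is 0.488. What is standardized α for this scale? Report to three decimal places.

standardized α = 0.851

Standardized α = k·r̄ / (1 + (k−1)·r̄) = 6 × 0.488 / (1 + 5 × 0.488)
  = 2.9280 / 3.4400 = 0.851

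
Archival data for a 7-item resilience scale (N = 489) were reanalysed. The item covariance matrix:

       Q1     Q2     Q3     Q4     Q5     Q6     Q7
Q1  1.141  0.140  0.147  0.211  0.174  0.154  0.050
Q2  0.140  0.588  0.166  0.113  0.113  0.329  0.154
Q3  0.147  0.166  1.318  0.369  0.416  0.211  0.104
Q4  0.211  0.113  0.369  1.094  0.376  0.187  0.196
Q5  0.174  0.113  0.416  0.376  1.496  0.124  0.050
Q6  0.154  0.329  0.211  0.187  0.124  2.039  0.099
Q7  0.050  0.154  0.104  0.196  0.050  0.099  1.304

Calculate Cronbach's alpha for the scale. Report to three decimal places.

Cronbach's alpha = 0.541

Σσ²ᵢ = 1.141 + 0.588 + 1.318 + 1.094 + 1.496 + 2.039 + 1.304 = 8.980
Σ_{i<j} σ_ij = 3.883
σ²_total = 8.980 + 2 × 3.883 = 16.746
α = (k/(k−1))·(1 − Σσ²ᵢ/σ²_total) = (7/6)·(1 − 8.980/16.746) = 0.541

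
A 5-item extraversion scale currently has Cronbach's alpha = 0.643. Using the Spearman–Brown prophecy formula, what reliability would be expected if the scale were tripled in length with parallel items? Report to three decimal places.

predicted reliability = 0.844

Length factor m = 3
α' = m·α / (1 + (m−1)·α)
   = 3 × 0.643 / (1 + (3 − 1) × 0.643)
   = 1.9290 / 2.2860 = 0.844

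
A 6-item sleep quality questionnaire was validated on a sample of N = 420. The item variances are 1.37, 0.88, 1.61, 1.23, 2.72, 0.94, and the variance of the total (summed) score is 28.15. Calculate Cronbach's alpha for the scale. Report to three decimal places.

Cronbach's alpha = 0.827

Σσᵢ² = 1.37 + 0.88 + 1.61 + 1.23 + 2.72 + 0.94 = 8.75
α = (k/(k−1))·(1 − Σσᵢ²/Var(T)) = (6/5)·(1 − 8.75/28.15) = 0.827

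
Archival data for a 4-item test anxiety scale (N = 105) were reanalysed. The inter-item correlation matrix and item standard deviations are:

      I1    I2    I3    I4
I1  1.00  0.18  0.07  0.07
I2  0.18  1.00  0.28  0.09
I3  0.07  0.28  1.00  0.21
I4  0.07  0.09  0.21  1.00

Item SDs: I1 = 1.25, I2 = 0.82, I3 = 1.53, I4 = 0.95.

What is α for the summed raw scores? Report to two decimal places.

Σσ²ᵢ = 1.25² + 0.82² + 1.53² + 0.95² = 5.4783
Covariances σ_ij = r_ij · s_i · s_j:
  σ(I1,I2) = 0.18 × 1.25 × 0.82 = 0.1845
  σ(I1,I3) = 0.07 × 1.25 × 1.53 = 0.1339
  σ(I1,I4) = 0.07 × 1.25 × 0.95 = 0.0831
  σ(I2,I3) = 0.28 × 0.82 × 1.53 = 0.3513
  σ(I2,I4) = 0.09 × 0.82 × 0.95 = 0.0701
  σ(I3,I4) = 0.21 × 1.53 × 0.95 = 0.3052
σ²_T = Σσ²ᵢ + 2·Σσ_ij = 5.4783 + 2 × 1.1281 = 7.7345
α = (4/3)·(1 − 5.4783/7.7345) = 0.39

α = 0.39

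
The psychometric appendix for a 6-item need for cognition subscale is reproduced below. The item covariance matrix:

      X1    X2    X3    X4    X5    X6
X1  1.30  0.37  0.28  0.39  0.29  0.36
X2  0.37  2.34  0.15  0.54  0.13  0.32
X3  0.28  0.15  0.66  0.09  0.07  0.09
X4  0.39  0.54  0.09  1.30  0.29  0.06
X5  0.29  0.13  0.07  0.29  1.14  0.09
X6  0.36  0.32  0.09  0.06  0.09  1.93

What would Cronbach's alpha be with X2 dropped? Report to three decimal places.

Remaining items: X1, X3, X4, X5, X6 (k = 5).
ΣVar(i) = 1.30 + 0.66 + 1.30 + 1.14 + 1.93 = 6.33
total variance = 6.33 + 2 × 2.01 = 10.35
α (item deleted) = (5/4)·(1 − 6.33/10.35) = 0.486

α = 0.486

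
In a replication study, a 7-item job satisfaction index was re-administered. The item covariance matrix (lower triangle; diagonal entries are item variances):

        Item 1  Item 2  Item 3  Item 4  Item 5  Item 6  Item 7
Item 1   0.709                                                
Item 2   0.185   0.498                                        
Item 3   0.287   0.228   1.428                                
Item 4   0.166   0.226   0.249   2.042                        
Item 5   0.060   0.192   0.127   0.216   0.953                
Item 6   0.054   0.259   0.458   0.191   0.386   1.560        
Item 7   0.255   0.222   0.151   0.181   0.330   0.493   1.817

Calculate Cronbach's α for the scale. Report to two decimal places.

Cronbach's α = 0.61

sum of item variances = 0.709 + 0.498 + 1.428 + 2.042 + 0.953 + 1.560 + 1.817 = 9.007
Sum of the distinct covariances = 4.916
σ²_total = 9.007 + 2 × 4.916 = 18.839
α = (k/(k−1))·(1 − sum of item variances/σ²_total) = (7/6)·(1 − 9.007/18.839) = 0.61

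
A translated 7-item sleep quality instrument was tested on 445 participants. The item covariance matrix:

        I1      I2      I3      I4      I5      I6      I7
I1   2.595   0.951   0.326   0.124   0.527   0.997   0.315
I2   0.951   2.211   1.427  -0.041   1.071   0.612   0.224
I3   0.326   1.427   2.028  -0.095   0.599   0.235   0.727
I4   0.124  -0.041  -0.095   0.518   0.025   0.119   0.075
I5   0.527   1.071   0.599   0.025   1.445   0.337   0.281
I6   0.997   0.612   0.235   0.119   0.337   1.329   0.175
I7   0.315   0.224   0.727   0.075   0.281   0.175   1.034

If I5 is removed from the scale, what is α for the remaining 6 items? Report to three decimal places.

Remaining items: I1, I2, I3, I4, I6, I7 (k = 6).
Σσ²ᵢ = 2.595 + 2.211 + 2.028 + 0.518 + 1.329 + 1.034 = 9.715
σ²_total = 9.715 + 2 × 6.171 = 22.057
α (item deleted) = (6/5)·(1 − 9.715/22.057) = 0.671

α = 0.671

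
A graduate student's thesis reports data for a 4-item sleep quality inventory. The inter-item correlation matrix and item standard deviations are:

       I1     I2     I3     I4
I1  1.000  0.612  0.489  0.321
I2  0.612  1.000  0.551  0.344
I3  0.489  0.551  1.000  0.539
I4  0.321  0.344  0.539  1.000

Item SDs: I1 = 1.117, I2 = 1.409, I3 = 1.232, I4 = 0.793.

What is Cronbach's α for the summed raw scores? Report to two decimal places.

α = 0.78

Σσ²ᵢ = 1.117² + 1.409² + 1.232² + 0.793² = 5.3796
Covariances σ_ij = r_ij · s_i · s_j:
  σ(I1,I2) = 0.612 × 1.117 × 1.409 = 0.9632
  σ(I1,I3) = 0.489 × 1.117 × 1.232 = 0.6729
  σ(I1,I4) = 0.321 × 1.117 × 0.793 = 0.2843
  σ(I2,I3) = 0.551 × 1.409 × 1.232 = 0.9565
  σ(I2,I4) = 0.344 × 1.409 × 0.793 = 0.3844
  σ(I3,I4) = 0.539 × 1.232 × 0.793 = 0.5266
σ²_T = Σσ²ᵢ + 2·Σσ_ij = 5.3796 + 2 × 3.7879 = 12.9554
α = (4/3)·(1 − 5.3796/12.9554) = 0.78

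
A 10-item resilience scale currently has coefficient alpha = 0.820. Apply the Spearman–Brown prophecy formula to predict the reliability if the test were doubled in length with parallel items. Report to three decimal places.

Length factor m = 2
α' = m·α / (1 + (m−1)·α)
   = 2 × 0.820 / (1 + (2 − 1) × 0.820)
   = 1.6400 / 1.8200 = 0.901

predicted reliability = 0.901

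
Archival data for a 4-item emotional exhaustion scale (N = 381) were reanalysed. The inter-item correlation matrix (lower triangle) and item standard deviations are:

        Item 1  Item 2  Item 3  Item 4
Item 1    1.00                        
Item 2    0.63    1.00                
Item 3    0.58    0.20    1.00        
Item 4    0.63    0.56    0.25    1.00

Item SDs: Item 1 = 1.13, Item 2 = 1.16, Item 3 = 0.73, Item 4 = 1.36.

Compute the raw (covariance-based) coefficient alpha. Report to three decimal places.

Σσ²ᵢ = 1.13² + 1.16² + 0.73² + 1.36² = 5.0050
Covariances σ_ij = r_ij · s_i · s_j:
  σ(Item 1,Item 2) = 0.63 × 1.13 × 1.16 = 0.8258
  σ(Item 1,Item 3) = 0.58 × 1.13 × 0.73 = 0.4784
  σ(Item 1,Item 4) = 0.63 × 1.13 × 1.36 = 0.9682
  σ(Item 2,Item 3) = 0.20 × 1.16 × 0.73 = 0.1694
  σ(Item 2,Item 4) = 0.56 × 1.16 × 1.36 = 0.8835
  σ(Item 3,Item 4) = 0.25 × 0.73 × 1.36 = 0.2482
σ²_T = Σσ²ᵢ + 2·Σσ_ij = 5.0050 + 2 × 3.5735 = 12.1520
α = (4/3)·(1 − 5.0050/12.1520) = 0.784

α = 0.784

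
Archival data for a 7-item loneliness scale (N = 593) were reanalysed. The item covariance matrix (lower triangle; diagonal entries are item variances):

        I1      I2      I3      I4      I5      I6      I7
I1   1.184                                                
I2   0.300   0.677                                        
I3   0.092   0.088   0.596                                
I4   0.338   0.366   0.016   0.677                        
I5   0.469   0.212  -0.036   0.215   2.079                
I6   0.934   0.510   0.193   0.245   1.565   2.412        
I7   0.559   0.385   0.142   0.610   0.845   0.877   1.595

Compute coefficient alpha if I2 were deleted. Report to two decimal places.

coefficient alpha = 0.75

Remaining items: I1, I3, I4, I5, I6, I7 (k = 6).
ΣVar(i) = 1.184 + 0.596 + 0.677 + 2.079 + 2.412 + 1.595 = 8.543
total variance = 8.543 + 2 × 7.064 = 22.671
α (item deleted) = (6/5)·(1 − 8.543/22.671) = 0.75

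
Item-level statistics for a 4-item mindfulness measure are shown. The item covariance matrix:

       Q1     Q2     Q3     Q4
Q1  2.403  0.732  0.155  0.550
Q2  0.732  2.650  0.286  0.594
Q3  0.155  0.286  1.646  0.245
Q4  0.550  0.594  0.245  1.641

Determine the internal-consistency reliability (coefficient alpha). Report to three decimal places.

coefficient alpha = 0.507

Σσ²ᵢ = 2.403 + 2.650 + 1.646 + 1.641 = 8.340
Sum of the distinct covariances = 2.562
total variance = 8.340 + 2 × 2.562 = 13.464
α = (k/(k−1))·(1 − Σσ²ᵢ/total variance) = (4/3)·(1 − 8.340/13.464) = 0.507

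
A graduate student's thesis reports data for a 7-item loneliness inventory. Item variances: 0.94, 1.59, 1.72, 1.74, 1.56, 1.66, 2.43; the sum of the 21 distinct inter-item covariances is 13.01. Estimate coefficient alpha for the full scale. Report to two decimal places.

α = 0.81

ΣVar(i) = 0.94 + 1.59 + 1.72 + 1.74 + 1.56 + 1.66 + 2.43 = 11.64
Sum of distinct covariances = 13.01
total variance = ΣVar(i) + 2·Σcov = 11.64 + 2 × 13.01 = 37.66
α = (7/6)·(1 − 11.64/37.66) = 0.81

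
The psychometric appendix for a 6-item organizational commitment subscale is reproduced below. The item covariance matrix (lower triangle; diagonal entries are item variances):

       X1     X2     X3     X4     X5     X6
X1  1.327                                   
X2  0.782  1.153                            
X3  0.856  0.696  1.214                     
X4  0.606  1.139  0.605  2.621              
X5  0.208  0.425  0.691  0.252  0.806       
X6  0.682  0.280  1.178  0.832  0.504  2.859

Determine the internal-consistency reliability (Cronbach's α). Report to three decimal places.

Cronbach's α = 0.793

ΣVar(i) = 1.327 + 1.153 + 1.214 + 2.621 + 0.806 + 2.859 = 9.980
Sum of the distinct covariances = 9.736
σ²_T = 9.980 + 2 × 9.736 = 29.452
α = (k/(k−1))·(1 − ΣVar(i)/σ²_T) = (6/5)·(1 − 9.980/29.452) = 0.793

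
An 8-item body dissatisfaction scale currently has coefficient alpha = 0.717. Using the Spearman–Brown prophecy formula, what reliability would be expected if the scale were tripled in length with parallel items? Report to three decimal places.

predicted reliability = 0.884

Length factor m = 3
α' = m·α / (1 + (m−1)·α)
   = 3 × 0.717 / (1 + (3 − 1) × 0.717)
   = 2.1510 / 2.4340 = 0.884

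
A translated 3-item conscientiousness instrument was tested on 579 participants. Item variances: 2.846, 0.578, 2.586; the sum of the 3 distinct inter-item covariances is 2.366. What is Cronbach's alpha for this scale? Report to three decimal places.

Σσ²ᵢ = 2.846 + 0.578 + 2.586 = 6.010
Sum of distinct covariances = 2.366
total variance = Σσ²ᵢ + 2·Σcov = 6.010 + 2 × 2.366 = 10.742
α = (3/2)·(1 − 6.010/10.742) = 0.661

Cronbach's alpha = 0.661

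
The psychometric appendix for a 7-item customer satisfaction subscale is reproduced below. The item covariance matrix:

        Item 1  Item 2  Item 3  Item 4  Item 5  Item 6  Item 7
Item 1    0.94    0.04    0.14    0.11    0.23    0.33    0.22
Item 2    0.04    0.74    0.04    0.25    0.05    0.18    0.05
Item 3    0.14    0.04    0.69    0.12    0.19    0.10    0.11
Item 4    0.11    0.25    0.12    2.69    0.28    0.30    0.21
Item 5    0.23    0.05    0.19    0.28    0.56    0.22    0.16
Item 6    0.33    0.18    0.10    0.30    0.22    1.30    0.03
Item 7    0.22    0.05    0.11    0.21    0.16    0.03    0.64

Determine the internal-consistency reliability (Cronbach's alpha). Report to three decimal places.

Cronbach's alpha = 0.549

Σσᵢ² = 0.94 + 0.74 + 0.69 + 2.69 + 0.56 + 1.30 + 0.64 = 7.56
Sum of off-diagonal covariances = 3.36
σ²_total = 7.56 + 2 × 3.36 = 14.28
α = (k/(k−1))·(1 − Σσᵢ²/σ²_total) = (7/6)·(1 − 7.56/14.28) = 0.549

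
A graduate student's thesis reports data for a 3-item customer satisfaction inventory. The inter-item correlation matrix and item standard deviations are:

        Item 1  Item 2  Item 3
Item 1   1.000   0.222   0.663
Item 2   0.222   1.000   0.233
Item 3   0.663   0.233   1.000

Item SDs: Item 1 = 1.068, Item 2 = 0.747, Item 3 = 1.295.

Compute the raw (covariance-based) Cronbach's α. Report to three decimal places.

Cronbach's α = 0.658

Σσ²ᵢ = 1.068² + 0.747² + 1.295² = 3.3757
Covariances σ_ij = r_ij · s_i · s_j:
  σ(Item 1,Item 2) = 0.222 × 1.068 × 0.747 = 0.1771
  σ(Item 1,Item 3) = 0.663 × 1.068 × 1.295 = 0.9170
  σ(Item 2,Item 3) = 0.233 × 0.747 × 1.295 = 0.2254
σ²_T = Σσ²ᵢ + 2·Σσ_ij = 3.3757 + 2 × 1.3195 = 6.0147
α = (3/2)·(1 − 3.3757/6.0147) = 0.658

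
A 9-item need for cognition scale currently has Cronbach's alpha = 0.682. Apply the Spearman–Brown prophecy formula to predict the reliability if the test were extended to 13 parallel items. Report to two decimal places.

predicted reliability = 0.76

Length factor m = 13/9 = 1.4444
α' = m·α / (1 + (m−1)·α)
   = 13/9 × 0.682 / (1 + (13/9 − 1) × 0.682)
   = 0.9851 / 1.3031 = 0.76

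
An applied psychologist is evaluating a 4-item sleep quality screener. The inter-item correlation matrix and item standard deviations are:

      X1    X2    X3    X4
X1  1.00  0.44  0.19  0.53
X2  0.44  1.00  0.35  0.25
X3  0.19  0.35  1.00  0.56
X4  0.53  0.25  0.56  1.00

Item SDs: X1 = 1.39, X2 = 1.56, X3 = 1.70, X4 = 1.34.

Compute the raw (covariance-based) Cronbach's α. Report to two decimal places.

Σσ²ᵢ = 1.39² + 1.56² + 1.70² + 1.34² = 9.0513
Covariances σ_ij = r_ij · s_i · s_j:
  σ(X1,X2) = 0.44 × 1.39 × 1.56 = 0.9541
  σ(X1,X3) = 0.19 × 1.39 × 1.70 = 0.4490
  σ(X1,X4) = 0.53 × 1.39 × 1.34 = 0.9872
  σ(X2,X3) = 0.35 × 1.56 × 1.70 = 0.9282
  σ(X2,X4) = 0.25 × 1.56 × 1.34 = 0.5226
  σ(X3,X4) = 0.56 × 1.70 × 1.34 = 1.2757
σ²_T = Σσ²ᵢ + 2·Σσ_ij = 9.0513 + 2 × 5.1168 = 19.2849
α = (4/3)·(1 − 9.0513/19.2849) = 0.71

α = 0.71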